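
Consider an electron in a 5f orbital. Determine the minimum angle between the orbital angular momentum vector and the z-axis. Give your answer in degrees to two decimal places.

The 5f subshell has l = 3.
|L| = ℏ√(l(l+1)) = 2√3 ℏ.
The smallest angle corresponds to the largest L_z, i.e. m_l = l = 3, giving L_z = 3ℏ.
cos θ_min = 3/√12, so θ_min ≈ 30.00°.

θ_min ≈ 30.00°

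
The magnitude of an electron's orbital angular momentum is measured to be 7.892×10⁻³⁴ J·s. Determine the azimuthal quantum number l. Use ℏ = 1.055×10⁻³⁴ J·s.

l = 7

Dividing by ℏ: |L|/ℏ ≈ 7.481.
(|L|/ℏ)² = l(l+1) ≈ 55.96 ⇒ l = 7.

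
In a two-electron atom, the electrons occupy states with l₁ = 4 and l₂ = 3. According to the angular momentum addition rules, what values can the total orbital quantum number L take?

The total orbital quantum number L ranges from |l₁ − l₂| to l₁ + l₂ in integer steps.
So L can be 1, 2, 3, 4, 5, 6, 7.

L = 1, 2, 3, 4, 5, 6, 7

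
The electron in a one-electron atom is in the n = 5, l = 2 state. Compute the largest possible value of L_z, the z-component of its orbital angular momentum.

L_z = m_l ℏ with m_l ∈ {−2, …, 2}; the maximum is m_l = 2.

L_z,max = 2ℏ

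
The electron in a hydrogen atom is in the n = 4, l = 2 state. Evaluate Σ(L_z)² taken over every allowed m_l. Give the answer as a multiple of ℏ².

The allowed m_l values are -2, -1, 0, 1, 2.
Σ m_l² = 2·(1 + 4) = 10.

Σ(L_z)² = 10 ℏ²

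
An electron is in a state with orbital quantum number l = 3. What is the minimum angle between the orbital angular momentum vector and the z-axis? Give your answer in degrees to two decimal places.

θ_min ≈ 30.00°

|L| = ℏ√(l(l+1)) = 2√3 ℏ.
The smallest angle corresponds to the largest L_z, i.e. m_l = l = 3, giving L_z = 3ℏ.
cos θ_min = 3/√12, so θ_min ≈ 30.00°.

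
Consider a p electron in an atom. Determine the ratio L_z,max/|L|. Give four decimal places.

The letter p corresponds to l = 1.
|L| = √2 ℏ ≈ 1.4142ℏ, while L_z,max = lℏ = 1ℏ.
L_z,max/|L| = 1/√2 = 0.7071.

L_z,max/|L| = 0.7071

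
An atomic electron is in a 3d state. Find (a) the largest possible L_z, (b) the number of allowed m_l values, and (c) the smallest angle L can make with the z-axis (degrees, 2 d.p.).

The 3d subshell has l = 2.
L_z,max = lℏ = 2ℏ.
There are 2l+1 = 5 values of m_l.
cos θ_min = 2/√6, so θ_min ≈ 35.26°.

L_z,max = 2ℏ; 5 values; θ_min ≈ 35.26°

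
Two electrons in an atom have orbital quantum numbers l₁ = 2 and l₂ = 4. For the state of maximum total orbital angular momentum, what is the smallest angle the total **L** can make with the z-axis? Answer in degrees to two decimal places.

The total orbital quantum number L ranges from |l₁ − l₂| to l₁ + l₂ in integer steps.
L ∈ {2, 3, 4, 5, 6}.
The maximum is L = 6, with |L_tot| = ℏ√(6·7) = √42 ℏ.
The minimum angle with z is arccos(6/√42) ≈ 22.21°.

θ_min ≈ 22.21°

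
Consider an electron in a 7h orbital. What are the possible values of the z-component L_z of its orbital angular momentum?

L_z ∈ {−5ℏ, −4ℏ, −3ℏ, −2ℏ, −ℏ, 0, ℏ, 2ℏ, 3ℏ, 4ℏ, 5ℏ}

For 7h, l = 5.
L_z = m_l ℏ with m_l ranging from −l to +l in integer steps.
For l = 5: m_l ∈ {-5, -4, -3, -2, -1, 0, 1, 2, 3, 4, 5}.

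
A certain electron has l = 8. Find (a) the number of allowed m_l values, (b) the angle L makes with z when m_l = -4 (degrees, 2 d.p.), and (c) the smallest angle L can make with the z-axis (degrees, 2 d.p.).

There are 2l+1 = 17 values of m_l.
For m_l = -4: cos θ = -4/√72, θ ≈ 118.13°.
cos θ_min = 8/√72, so θ_min ≈ 19.47°.

17 values; θ(m_l=-4) ≈ 118.13°; θ_min ≈ 19.47°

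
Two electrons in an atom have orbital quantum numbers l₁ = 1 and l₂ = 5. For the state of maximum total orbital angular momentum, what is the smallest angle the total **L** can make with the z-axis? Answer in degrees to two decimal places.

θ_min ≈ 22.21°

Angular momentum addition gives L = |l₁ − l₂|, …, l₁ + l₂.
So L can be 4, 5, 6.
The maximum is L = 6, with |L_tot| = ℏ√(6·7) = √42 ℏ.
The minimum angle with z is arccos(6/√42) ≈ 22.21°.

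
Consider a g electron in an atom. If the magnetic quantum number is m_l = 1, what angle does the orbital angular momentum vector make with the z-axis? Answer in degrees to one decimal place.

The letter g corresponds to l = 4.
|L| = ℏ√(l(l+1)) = 2√5 ℏ.
L_z = m_l ℏ = 1ℏ.
cos θ = L_z/|L| = 1/√20, so θ ≈ 77.1°.

θ ≈ 77.1°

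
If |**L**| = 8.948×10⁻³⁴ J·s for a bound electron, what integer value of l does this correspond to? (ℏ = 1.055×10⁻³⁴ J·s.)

l = 8

|L|/ℏ = (8.948×10⁻³⁴)/(1.055×10⁻³⁴) ≈ 8.482.
l(l+1) ≈ 8.482² ≈ 71.94, so l = 8.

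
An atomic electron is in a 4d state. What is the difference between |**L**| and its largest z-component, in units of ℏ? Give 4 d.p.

|L| − L_z,max ≈ 0.4495ℏ

4d means n = 4, l = 2.
|L| = √6 ℏ ≈ 2.4495ℏ, while L_z,max = lℏ = 2ℏ.
The difference is (√6 − 2)ℏ ≈ 0.4495ℏ.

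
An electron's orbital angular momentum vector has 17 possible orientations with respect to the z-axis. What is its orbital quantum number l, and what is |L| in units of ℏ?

l = 8, |L| = 6√2 ℏ ≈ 8.485ℏ

Since there are 2l+1 = 17 values of m_l, l = 8.
Then |L| = √(l(l+1)) ℏ = 6√2 ℏ.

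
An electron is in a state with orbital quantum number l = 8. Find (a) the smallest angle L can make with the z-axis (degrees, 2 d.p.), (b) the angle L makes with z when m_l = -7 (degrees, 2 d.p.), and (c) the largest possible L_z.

θ_min ≈ 19.47°; θ(m_l=-7) ≈ 145.58°; L_z,max = 8ℏ

cos θ_min = 8/√72, so θ_min ≈ 19.47°.
For m_l = -7: cos θ = -7/√72, θ ≈ 145.58°.
L_z,max = lℏ = 8ℏ.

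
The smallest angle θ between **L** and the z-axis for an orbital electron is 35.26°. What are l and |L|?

l = 2, |L| = √6 ℏ ≈ 2.449ℏ

cos²θ_min = l/(l+1) = 0.6667.
l = cos²θ/sin²θ ≈ 2.
Then |L| = ℏ√(2·3) = √6 ℏ.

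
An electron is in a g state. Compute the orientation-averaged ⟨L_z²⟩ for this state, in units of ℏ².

A g state has l = 4.
The allowed m_l values are -4, -3, -2, -1, 0, 1, 2, 3, 4.
⟨L_z²⟩ = ℏ²·(Σ m_l²)/(2l+1) = ℏ²·60/9 = 6.667ℏ².

⟨L_z²⟩ = 6.667 ℏ²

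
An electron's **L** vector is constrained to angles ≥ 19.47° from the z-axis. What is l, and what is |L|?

cos θ_min = l/√(l(l+1)) = √(l/(l+1)), so l/(l+1) = cos²(19.47°) = 0.8889.
Solving: l = 8.
Then |L| = ℏ√(8·9) = 6√2 ℏ.

l = 8, |L| = 6√2 ℏ ≈ 8.485ℏ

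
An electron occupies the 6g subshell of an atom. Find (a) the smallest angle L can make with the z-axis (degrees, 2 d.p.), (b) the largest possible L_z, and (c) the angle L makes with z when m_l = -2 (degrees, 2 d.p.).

6g means n = 6, l = 4.
cos θ_min = 4/√20, so θ_min ≈ 26.57°.
L_z,max = lℏ = 4ℏ.
For m_l = -2: cos θ = -2/√20, θ ≈ 116.57°.

θ_min ≈ 26.57°; L_z,max = 4ℏ; θ(m_l=-2) ≈ 116.57°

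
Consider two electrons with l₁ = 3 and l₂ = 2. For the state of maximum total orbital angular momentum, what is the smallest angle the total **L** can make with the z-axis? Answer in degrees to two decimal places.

L runs from |3 − 2| = 1 to 3 + 2 = 5.
Allowed values: L = 1, 2, 3, 4, 5.
The maximum is L = 5, with |L_tot| = ℏ√(5·6) = √30 ℏ.
The minimum angle with z is arccos(5/√30) ≈ 24.09°.

θ_min ≈ 24.09°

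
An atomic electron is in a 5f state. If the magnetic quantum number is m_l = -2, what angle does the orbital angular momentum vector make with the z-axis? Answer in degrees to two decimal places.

θ ≈ 125.26°

5f means n = 5, l = 3.
|L| = ℏ√(l(l+1)) = 2√3 ℏ.
L_z = m_l ℏ = −2ℏ.
cos θ = L_z/|L| = -2/√12, so θ ≈ 125.26°.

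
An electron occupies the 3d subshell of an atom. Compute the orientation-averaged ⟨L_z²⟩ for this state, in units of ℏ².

The 3d subshell has l = 2.
m_l runs from −2 to 2, i.e. {-2, -1, 0, 1, 2}.
⟨L_z²⟩ = ℏ²·(Σ m_l²)/(2l+1) = ℏ²·10/5 = 2ℏ².

⟨L_z²⟩ = 2 ℏ²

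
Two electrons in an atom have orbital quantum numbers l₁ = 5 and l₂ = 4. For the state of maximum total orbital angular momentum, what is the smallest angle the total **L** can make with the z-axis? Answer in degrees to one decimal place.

The total orbital quantum number L ranges from |l₁ − l₂| to l₁ + l₂ in integer steps.
L ∈ {1, 2, 3, 4, 5, 6, 7, 8, 9}.
The maximum is L = 9, with |L_tot| = ℏ√(9·10) = 3√10 ℏ.
The minimum angle with z is arccos(9/√90) ≈ 18.4°.

θ_min ≈ 18.4°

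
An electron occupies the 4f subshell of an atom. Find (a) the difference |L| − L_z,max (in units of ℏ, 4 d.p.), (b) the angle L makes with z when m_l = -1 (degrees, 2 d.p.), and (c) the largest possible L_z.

4f means n = 4, l = 3.
|L| − L_z,max = (2√3 − 3)ℏ ≈ 0.4641ℏ.
For m_l = -1: cos θ = -1/√12, θ ≈ 106.78°.
L_z,max = lℏ = 3ℏ.

|L|−L_z,max ≈ 0.4641ℏ; θ(m_l=-1) ≈ 106.78°; L_z,max = 3ℏ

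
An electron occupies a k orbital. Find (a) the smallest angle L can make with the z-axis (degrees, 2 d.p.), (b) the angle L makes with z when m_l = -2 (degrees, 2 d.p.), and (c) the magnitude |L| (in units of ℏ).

θ_min ≈ 20.70°; θ(m_l=-2) ≈ 105.50°; |L| = 2√14 ℏ ≈ 7.483ℏ

For a k orbital, l = 7.
cos θ_min = 7/√56, so θ_min ≈ 20.70°.
For m_l = -2: cos θ = -2/√56, θ ≈ 105.50°.
|L| = ℏ√(7·8) = 2√14 ℏ ≈ 7.483ℏ.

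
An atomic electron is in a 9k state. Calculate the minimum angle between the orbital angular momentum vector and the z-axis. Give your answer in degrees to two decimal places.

θ_min ≈ 20.70°

The 9k subshell has l = 7.
|L| = ℏ√(l(l+1)) = 2√14 ℏ.
The smallest angle corresponds to the largest L_z, i.e. m_l = l = 7, giving L_z = 7ℏ.
cos θ_min = 7/√56, so θ_min ≈ 20.70°.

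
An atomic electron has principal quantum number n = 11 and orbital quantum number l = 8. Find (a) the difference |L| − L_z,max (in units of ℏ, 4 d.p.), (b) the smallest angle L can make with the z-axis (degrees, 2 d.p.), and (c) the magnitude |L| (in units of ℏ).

|L| − L_z,max = (6√2 − 8)ℏ ≈ 0.4853ℏ.
cos θ_min = 8/√72, so θ_min ≈ 19.47°.
|L| = ℏ√(8·9) = 6√2 ℏ ≈ 8.485ℏ.

|L|−L_z,max ≈ 0.4853ℏ; θ_min ≈ 19.47°; |L| = 6√2 ℏ ≈ 8.485ℏ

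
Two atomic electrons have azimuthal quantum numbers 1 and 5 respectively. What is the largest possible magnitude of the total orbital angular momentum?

|L_tot|_max = √42 ℏ ≈ 6.481ℏ

The total orbital quantum number L ranges from |l₁ − l₂| to l₁ + l₂ in integer steps.
So L can be 4, 5, 6.
The largest magnitude corresponds to L = 6: |L_tot| = ℏ√(6·7) = √42 ℏ.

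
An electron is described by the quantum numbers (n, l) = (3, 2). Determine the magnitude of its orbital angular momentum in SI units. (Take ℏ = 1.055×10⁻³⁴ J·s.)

|L| = 2.584×10⁻³⁴ J·s

|L| = ℏ√(l(l+1)) = ℏ√(2·3) = √6 ℏ
Numerically, |L| = 2.449 × (1.055×10⁻³⁴ J·s) = 2.584×10⁻³⁴ J·s.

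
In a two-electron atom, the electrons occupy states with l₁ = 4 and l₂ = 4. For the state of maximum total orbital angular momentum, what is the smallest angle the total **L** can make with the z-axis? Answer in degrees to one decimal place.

The total orbital quantum number L ranges from |l₁ − l₂| to l₁ + l₂ in integer steps.
So L can be 0, 1, 2, 3, 4, 5, 6, 7, 8.
The maximum is L = 8, with |L_tot| = ℏ√(8·9) = 6√2 ℏ.
The minimum angle with z is arccos(8/√72) ≈ 19.5°.

θ_min ≈ 19.5°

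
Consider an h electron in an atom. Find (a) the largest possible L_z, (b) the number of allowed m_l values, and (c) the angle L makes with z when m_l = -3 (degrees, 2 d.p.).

L_z,max = 5ℏ; 11 values; θ(m_l=-3) ≈ 123.21°

The letter h corresponds to l = 5.
L_z,max = lℏ = 5ℏ.
There are 2l+1 = 11 values of m_l.
For m_l = -3: cos θ = -3/√30, θ ≈ 123.21°.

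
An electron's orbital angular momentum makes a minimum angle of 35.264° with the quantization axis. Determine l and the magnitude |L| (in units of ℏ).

l = 2, |L| = √6 ℏ ≈ 2.449ℏ

cos²θ_min = l/(l+1) = 0.6667.
l = cos²θ/sin²θ ≈ 2.
Then |L| = ℏ√(2·3) = √6 ℏ.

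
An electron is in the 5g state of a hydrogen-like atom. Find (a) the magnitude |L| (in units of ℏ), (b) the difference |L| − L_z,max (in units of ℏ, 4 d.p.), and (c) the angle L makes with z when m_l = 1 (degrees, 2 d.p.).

For 5g, l = 4.
|L| = ℏ√(4·5) = 2√5 ℏ ≈ 4.472ℏ.
|L| − L_z,max = (2√5 − 4)ℏ ≈ 0.4721ℏ.
For m_l = 1: cos θ = 1/√20, θ ≈ 77.08°.

|L| = 2√5 ℏ ≈ 4.472ℏ; |L|−L_z,max ≈ 0.4721ℏ; θ(m_l=1) ≈ 77.08°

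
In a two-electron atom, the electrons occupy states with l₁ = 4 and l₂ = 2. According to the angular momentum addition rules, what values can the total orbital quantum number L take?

By the triangle rule, |l₁ − l₂| ≤ L ≤ l₁ + l₂.
Allowed values: L = 2, 3, 4, 5, 6.

L = 2, 3, 4, 5, 6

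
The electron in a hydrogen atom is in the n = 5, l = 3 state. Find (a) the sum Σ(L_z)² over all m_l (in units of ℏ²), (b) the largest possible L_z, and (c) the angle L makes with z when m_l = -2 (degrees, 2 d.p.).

Σ m_l² = 28, so Σ(L_z)² = 28 ℏ².
L_z,max = lℏ = 3ℏ.
For m_l = -2: cos θ = -2/√12, θ ≈ 125.26°.

Σ(L_z)² = 28 ℏ²; L_z,max = 3ℏ; θ(m_l=-2) ≈ 125.26°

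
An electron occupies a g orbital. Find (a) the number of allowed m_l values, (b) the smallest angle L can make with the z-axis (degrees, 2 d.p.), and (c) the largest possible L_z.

9 values; θ_min ≈ 26.57°; L_z,max = 4ℏ

For a g orbital, l = 4.
There are 2l+1 = 9 values of m_l.
cos θ_min = 4/√20, so θ_min ≈ 26.57°.
L_z,max = lℏ = 4ℏ.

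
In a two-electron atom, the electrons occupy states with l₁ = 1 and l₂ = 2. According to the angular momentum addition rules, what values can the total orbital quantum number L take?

Angular momentum addition gives L = |l₁ − l₂|, …, l₁ + l₂.
L ∈ {1, 2, 3}.

L = 1, 2, 3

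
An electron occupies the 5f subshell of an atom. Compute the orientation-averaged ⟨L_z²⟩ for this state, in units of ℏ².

5f means n = 5, l = 3.
m_l ∈ {-3, -2, -1, 0, 1, 2, 3}.
⟨L_z²⟩ = ℏ²·l(l+1)/3 = 4ℏ².

⟨L_z²⟩ = 4 ℏ²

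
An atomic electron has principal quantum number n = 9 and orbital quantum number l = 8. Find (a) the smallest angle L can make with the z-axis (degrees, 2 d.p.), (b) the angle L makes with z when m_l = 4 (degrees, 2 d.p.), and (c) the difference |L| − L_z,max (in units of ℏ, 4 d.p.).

cos θ_min = 8/√72, so θ_min ≈ 19.47°.
For m_l = 4: cos θ = 4/√72, θ ≈ 61.87°.
|L| − L_z,max = (6√2 − 8)ℏ ≈ 0.4853ℏ.

θ_min ≈ 19.47°; θ(m_l=4) ≈ 61.87°; |L|−L_z,max ≈ 0.4853ℏ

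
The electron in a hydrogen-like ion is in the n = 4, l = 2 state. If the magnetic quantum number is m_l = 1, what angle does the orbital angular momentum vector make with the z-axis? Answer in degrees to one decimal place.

θ ≈ 65.9°

|L| = √(l(l+1)) ℏ = √6 ℏ.
L_z = m_l ℏ = 1ℏ.
cos θ = L_z/|L| = 1/√6, so θ ≈ 65.9°.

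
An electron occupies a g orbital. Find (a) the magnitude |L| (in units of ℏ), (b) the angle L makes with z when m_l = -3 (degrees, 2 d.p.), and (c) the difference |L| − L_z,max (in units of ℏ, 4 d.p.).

|L| = 2√5 ℏ ≈ 4.472ℏ; θ(m_l=-3) ≈ 132.13°; |L|−L_z,max ≈ 0.4721ℏ

For a g orbital, l = 4.
|L| = ℏ√(4·5) = 2√5 ℏ ≈ 4.472ℏ.
For m_l = -3: cos θ = -3/√20, θ ≈ 132.13°.
|L| − L_z,max = (2√5 − 4)ℏ ≈ 0.4721ℏ.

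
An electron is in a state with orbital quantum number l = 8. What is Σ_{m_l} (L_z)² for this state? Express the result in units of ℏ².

Σ(L_z)² = 408 ℏ²

m_l ∈ {-8, -7, -6, -5, -4, -3, -2, -1, 0, 1, 2, 3, 4, 5, 6, 7, 8}.
Σ m_l² = 2·(1 + 4 + 9 + 16 + 25 + 36 + 49 + 64) = 408.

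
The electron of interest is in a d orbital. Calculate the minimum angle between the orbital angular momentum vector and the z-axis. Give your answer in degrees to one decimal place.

θ_min ≈ 35.3°

A d state has l = 2.
|L|² = l(l+1)ℏ² = 6ℏ², so |L| = √6 ℏ.
The smallest angle corresponds to the largest L_z, i.e. m_l = l = 2, giving L_z = 2ℏ.
cos θ_min = 2/√6, so θ_min ≈ 35.3°.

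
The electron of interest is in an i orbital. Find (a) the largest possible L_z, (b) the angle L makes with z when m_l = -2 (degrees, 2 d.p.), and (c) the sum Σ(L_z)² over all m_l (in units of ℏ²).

For an i orbital, l = 6.
L_z,max = lℏ = 6ℏ.
For m_l = -2: cos θ = -2/√42, θ ≈ 107.98°.
Σ m_l² = 182, so Σ(L_z)² = 182 ℏ².

L_z,max = 6ℏ; θ(m_l=-2) ≈ 107.98°; Σ(L_z)² = 182 ℏ²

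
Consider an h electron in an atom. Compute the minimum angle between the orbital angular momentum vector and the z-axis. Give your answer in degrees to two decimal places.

θ_min ≈ 24.09°

An h state has l = 5.
|L| = ℏ√(l(l+1)) = √30 ℏ.
The smallest angle corresponds to the largest L_z, i.e. m_l = l = 5, giving L_z = 5ℏ.
cos θ_min = 5/√30, so θ_min ≈ 24.09°.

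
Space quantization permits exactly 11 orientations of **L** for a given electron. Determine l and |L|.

11 = 2l + 1, so l = (11−1)/2 = 5.
Then |L| = √(l(l+1)) ℏ = √30 ℏ.

l = 5, |L| = √30 ℏ ≈ 5.477ℏ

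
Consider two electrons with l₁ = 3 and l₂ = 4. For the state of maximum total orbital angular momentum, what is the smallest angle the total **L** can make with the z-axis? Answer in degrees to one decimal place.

By the triangle rule, |l₁ − l₂| ≤ L ≤ l₁ + l₂.
Allowed values: L = 1, 2, 3, 4, 5, 6, 7.
The maximum is L = 7, with |L_tot| = ℏ√(7·8) = 2√14 ℏ.
The minimum angle with z is arccos(7/√56) ≈ 20.7°.

θ_min ≈ 20.7°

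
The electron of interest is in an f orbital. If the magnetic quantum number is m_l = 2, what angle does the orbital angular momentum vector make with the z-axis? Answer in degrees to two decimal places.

θ ≈ 54.74°

An f state has l = 3.
|L| = √(l(l+1)) ℏ = 2√3 ℏ.
L_z = m_l ℏ = 2ℏ.
cos θ = L_z/|L| = 2/√12, so θ ≈ 54.74°.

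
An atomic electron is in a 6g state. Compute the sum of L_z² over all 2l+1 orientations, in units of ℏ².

6g means n = 6, l = 4.
The allowed m_l values are -4, -3, -2, -1, 0, 1, 2, 3, 4.
Σ m_l² = l(l+1)(2l+1)/3 = 4·5·9/3 = 60.

Σ(L_z)² = 60 ℏ²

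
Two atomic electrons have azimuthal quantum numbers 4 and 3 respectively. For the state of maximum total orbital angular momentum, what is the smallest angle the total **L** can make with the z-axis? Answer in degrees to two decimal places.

θ_min ≈ 20.70°

The total orbital quantum number L ranges from |l₁ − l₂| to l₁ + l₂ in integer steps.
So L can be 1, 2, 3, 4, 5, 6, 7.
The maximum is L = 7, with |L_tot| = ℏ√(7·8) = 2√14 ℏ.
The minimum angle with z is arccos(7/√56) ≈ 20.70°.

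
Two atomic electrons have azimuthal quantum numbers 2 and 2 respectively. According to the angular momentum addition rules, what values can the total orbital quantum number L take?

L = 0, 1, 2, 3, 4

L runs from |2 − 2| = 0 to 2 + 2 = 4.
L ∈ {0, 1, 2, 3, 4}.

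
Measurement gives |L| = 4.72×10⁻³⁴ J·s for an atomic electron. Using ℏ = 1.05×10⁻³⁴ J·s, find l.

l = 4

|L|/ℏ = (4.72×10⁻³⁴)/(1.05×10⁻³⁴) ≈ 4.495.
(|L|/ℏ)² = l(l+1) ≈ 20.21 ⇒ l = 4.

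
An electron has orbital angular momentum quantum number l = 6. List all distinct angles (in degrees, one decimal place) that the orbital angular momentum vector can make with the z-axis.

|L| = ℏ√(l(l+1)) = √42 ℏ.
cos θ = m_l/√42 for each m_l ∈ {-6, -5, -4, -3, -2, -1, 0, 1, 2, 3, 4, 5, 6}.

θ ∈ {22.2°, 39.5°, 51.9°, 62.4°, 72.0°, 81.1°, 90.0°, 98.9°, 108.0°, 117.6°, 128.1°, 140.5°, 157.8°}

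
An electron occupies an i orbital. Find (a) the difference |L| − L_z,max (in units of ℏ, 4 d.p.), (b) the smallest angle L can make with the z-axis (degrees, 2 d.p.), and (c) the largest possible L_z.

For an i orbital, l = 6.
|L| − L_z,max = (√42 − 6)ℏ ≈ 0.4807ℏ.
cos θ_min = 6/√42, so θ_min ≈ 22.21°.
L_z,max = lℏ = 6ℏ.

|L|−L_z,max ≈ 0.4807ℏ; θ_min ≈ 22.21°; L_z,max = 6ℏ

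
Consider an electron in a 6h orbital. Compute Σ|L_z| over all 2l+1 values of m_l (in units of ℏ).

Σ|L_z| = 30 ℏ

For 6h, l = 5.
The allowed m_l values are -5, -4, -3, -2, -1, 0, 1, 2, 3, 4, 5.
Σ|m_l| = 2(1+2+…+5) = 30.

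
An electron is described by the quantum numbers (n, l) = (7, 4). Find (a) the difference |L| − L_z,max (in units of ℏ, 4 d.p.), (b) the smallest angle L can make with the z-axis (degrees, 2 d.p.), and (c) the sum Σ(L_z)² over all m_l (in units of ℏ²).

|L| − L_z,max = (2√5 − 4)ℏ ≈ 0.4721ℏ.
cos θ_min = 4/√20, so θ_min ≈ 26.57°.
Σ m_l² = 60, so Σ(L_z)² = 60 ℏ².

|L|−L_z,max ≈ 0.4721ℏ; θ_min ≈ 26.57°; Σ(L_z)² = 60 ℏ²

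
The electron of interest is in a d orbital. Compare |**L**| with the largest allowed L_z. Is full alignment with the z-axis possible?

A d state has l = 2.
|L| = √6 ℏ ≈ 2.4495ℏ, while L_z,max = lℏ = 2ℏ.
Since |L| > L_z,max, the vector can never point exactly along z; the closest it comes is θ_min = arccos(2/√6) ≈ 35.3°.

No: L_z,max = 2ℏ < |L| = √6 ℏ ≈ 2.449ℏ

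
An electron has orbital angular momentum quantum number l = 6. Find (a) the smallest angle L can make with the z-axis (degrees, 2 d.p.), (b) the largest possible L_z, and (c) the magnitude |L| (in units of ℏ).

cos θ_min = 6/√42, so θ_min ≈ 22.21°.
L_z,max = lℏ = 6ℏ.
|L| = ℏ√(6·7) = √42 ℏ ≈ 6.481ℏ.

θ_min ≈ 22.21°; L_z,max = 6ℏ; |L| = √42 ℏ ≈ 6.481ℏ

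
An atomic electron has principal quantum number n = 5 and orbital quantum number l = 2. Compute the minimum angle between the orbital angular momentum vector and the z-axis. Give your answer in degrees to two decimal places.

θ_min ≈ 35.26°

|L| = √(l(l+1)) ℏ = √6 ℏ.
The smallest angle corresponds to the largest L_z, i.e. m_l = l = 2, giving L_z = 2ℏ.
cos θ_min = 2/√6, so θ_min ≈ 35.26°.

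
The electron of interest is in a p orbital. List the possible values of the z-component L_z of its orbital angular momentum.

L_z ∈ {−ℏ, 0, ℏ}

The letter p corresponds to l = 1.
L_z = m_l ℏ with m_l ranging from −l to +l in integer steps.
For l = 1: m_l ∈ {-1, 0, 1}.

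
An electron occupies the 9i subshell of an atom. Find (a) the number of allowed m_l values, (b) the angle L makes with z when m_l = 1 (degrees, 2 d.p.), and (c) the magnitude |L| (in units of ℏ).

13 values; θ(m_l=1) ≈ 81.12°; |L| = √42 ℏ ≈ 6.481ℏ

For 9i, l = 6.
There are 2l+1 = 13 values of m_l.
For m_l = 1: cos θ = 1/√42, θ ≈ 81.12°.
|L| = ℏ√(6·7) = √42 ℏ ≈ 6.481ℏ.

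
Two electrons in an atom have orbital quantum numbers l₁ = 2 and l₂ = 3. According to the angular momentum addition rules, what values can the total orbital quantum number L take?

L runs from |2 − 3| = 1 to 2 + 3 = 5.
So L can be 1, 2, 3, 4, 5.

L = 1, 2, 3, 4, 5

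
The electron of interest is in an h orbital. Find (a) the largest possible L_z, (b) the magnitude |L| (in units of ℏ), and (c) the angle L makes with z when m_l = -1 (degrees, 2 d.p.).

For an h orbital, l = 5.
L_z,max = lℏ = 5ℏ.
|L| = ℏ√(5·6) = √30 ℏ ≈ 5.477ℏ.
For m_l = -1: cos θ = -1/√30, θ ≈ 100.52°.

L_z,max = 5ℏ; |L| = √30 ℏ ≈ 5.477ℏ; θ(m_l=-1) ≈ 100.52°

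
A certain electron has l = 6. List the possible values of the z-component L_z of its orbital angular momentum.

L_z ∈ {−6ℏ, −5ℏ, −4ℏ, −3ℏ, −2ℏ, −ℏ, 0, ℏ, 2ℏ, 3ℏ, 4ℏ, 5ℏ, 6ℏ}

L_z = m_l ℏ with m_l ranging from −l to +l in integer steps.
For l = 6: m_l ∈ {-6, -5, -4, -3, -2, -1, 0, 1, 2, 3, 4, 5, 6}.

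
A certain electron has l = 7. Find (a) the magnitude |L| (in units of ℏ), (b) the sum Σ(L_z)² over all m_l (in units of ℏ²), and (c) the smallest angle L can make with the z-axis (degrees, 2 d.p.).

|L| = ℏ√(7·8) = 2√14 ℏ ≈ 7.483ℏ.
Σ m_l² = 280, so Σ(L_z)² = 280 ℏ².
cos θ_min = 7/√56, so θ_min ≈ 20.70°.

|L| = 2√14 ℏ ≈ 7.483ℏ; Σ(L_z)² = 280 ℏ²; θ_min ≈ 20.70°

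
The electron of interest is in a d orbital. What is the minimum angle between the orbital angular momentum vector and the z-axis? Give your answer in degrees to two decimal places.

A d state has l = 2.
|L| = √(l(l+1)) ℏ = √6 ℏ.
The smallest angle corresponds to the largest L_z, i.e. m_l = l = 2, giving L_z = 2ℏ.
cos θ_min = 2/√6, so θ_min ≈ 35.26°.

θ_min ≈ 35.26°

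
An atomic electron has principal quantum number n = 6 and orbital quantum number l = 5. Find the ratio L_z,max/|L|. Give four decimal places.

L_z,max/|L| = 0.9129

|L| = √30 ℏ ≈ 5.4772ℏ, while L_z,max = lℏ = 5ℏ.
L_z,max/|L| = 5/√30 = 0.9129.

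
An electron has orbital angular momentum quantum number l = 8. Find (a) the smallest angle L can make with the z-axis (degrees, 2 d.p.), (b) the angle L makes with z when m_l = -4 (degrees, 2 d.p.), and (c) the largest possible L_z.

θ_min ≈ 19.47°; θ(m_l=-4) ≈ 118.13°; L_z,max = 8ℏ

cos θ_min = 8/√72, so θ_min ≈ 19.47°.
For m_l = -4: cos θ = -4/√72, θ ≈ 118.13°.
L_z,max = lℏ = 8ℏ.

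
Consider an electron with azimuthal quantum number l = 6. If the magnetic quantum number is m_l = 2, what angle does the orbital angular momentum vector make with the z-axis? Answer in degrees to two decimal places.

|L|² = l(l+1)ℏ² = 42ℏ², so |L| = √42 ℏ.
L_z = m_l ℏ = 2ℏ.
cos θ = L_z/|L| = 2/√42, so θ ≈ 72.02°.

θ ≈ 72.02°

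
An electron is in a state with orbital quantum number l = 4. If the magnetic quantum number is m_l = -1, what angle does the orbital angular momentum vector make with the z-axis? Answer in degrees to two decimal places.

θ ≈ 102.92°

|L| = ℏ√(l(l+1)) = 2√5 ℏ.
L_z = m_l ℏ = −1ℏ.
cos θ = L_z/|L| = -1/√20, so θ ≈ 102.92°.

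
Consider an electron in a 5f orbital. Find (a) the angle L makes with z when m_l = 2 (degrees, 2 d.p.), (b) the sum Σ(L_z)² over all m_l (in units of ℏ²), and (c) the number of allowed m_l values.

The 5f subshell has l = 3.
For m_l = 2: cos θ = 2/√12, θ ≈ 54.74°.
Σ m_l² = 28, so Σ(L_z)² = 28 ℏ².
There are 2l+1 = 7 values of m_l.

θ(m_l=2) ≈ 54.74°; Σ(L_z)² = 28 ℏ²; 7 values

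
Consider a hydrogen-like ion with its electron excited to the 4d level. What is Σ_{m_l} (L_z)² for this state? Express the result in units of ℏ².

The 4d level has l = 2.
The allowed m_l values are -2, -1, 0, 1, 2.
Σ m_l² = 2·(1 + 4) = 10.

Σ(L_z)² = 10 ℏ²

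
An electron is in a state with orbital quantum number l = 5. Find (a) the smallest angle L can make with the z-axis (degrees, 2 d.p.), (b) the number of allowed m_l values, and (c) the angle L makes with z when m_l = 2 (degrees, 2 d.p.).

cos θ_min = 5/√30, so θ_min ≈ 24.09°.
There are 2l+1 = 11 values of m_l.
For m_l = 2: cos θ = 2/√30, θ ≈ 68.58°.

θ_min ≈ 24.09°; 11 values; θ(m_l=2) ≈ 68.58°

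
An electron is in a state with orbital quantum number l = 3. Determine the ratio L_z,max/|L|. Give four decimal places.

|L| = 2√3 ℏ ≈ 3.4641ℏ, while L_z,max = lℏ = 3ℏ.
L_z,max/|L| = 3/√12 = 0.8660.

L_z,max/|L| = 0.8660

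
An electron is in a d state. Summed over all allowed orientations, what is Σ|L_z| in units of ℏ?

For a d orbital, l = 2.
m_l ∈ {-2, -1, 0, 1, 2}.
Σ|m_l| = 2(1+2+…+2) = 6.

Σ|L_z| = 6 ℏ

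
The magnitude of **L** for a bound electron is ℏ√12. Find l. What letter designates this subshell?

|L| = ℏ√(l(l+1)), so l(l+1) = 12.
l² + l − 12 = 0 ⇒ l = 3.

l = 3 (f orbital)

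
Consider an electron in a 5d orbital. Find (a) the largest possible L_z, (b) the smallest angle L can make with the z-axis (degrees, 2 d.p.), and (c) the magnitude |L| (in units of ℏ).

5d means n = 5, l = 2.
L_z,max = lℏ = 2ℏ.
cos θ_min = 2/√6, so θ_min ≈ 35.26°.
|L| = ℏ√(2·3) = √6 ℏ ≈ 2.449ℏ.

L_z,max = 2ℏ; θ_min ≈ 35.26°; |L| = √6 ℏ ≈ 2.449ℏ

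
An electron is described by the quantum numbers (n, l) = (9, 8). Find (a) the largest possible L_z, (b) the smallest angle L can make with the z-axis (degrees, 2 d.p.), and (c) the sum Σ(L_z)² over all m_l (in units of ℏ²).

L_z,max = lℏ = 8ℏ.
cos θ_min = 8/√72, so θ_min ≈ 19.47°.
Σ m_l² = 408, so Σ(L_z)² = 408 ℏ².

L_z,max = 8ℏ; θ_min ≈ 19.47°; Σ(L_z)² = 408 ℏ²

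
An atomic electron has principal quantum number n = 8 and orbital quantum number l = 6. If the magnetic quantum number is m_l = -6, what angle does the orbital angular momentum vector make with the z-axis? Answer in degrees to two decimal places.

θ ≈ 157.79°

|L|² = l(l+1)ℏ² = 42ℏ², so |L| = √42 ℏ.
L_z = m_l ℏ = −6ℏ.
cos θ = L_z/|L| = -6/√42, so θ ≈ 157.79°.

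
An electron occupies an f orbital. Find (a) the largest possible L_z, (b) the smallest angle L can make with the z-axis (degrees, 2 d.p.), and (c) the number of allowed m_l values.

For an f orbital, l = 3.
L_z,max = lℏ = 3ℏ.
cos θ_min = 3/√12, so θ_min ≈ 30.00°.
There are 2l+1 = 7 values of m_l.

L_z,max = 3ℏ; θ_min ≈ 30.00°; 7 values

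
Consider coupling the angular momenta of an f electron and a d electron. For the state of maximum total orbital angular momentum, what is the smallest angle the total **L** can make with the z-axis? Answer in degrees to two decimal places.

Angular momentum addition gives L = |l₁ − l₂|, …, l₁ + l₂.
Allowed values: L = 1, 2, 3, 4, 5.
The maximum is L = 5, with |L_tot| = ℏ√(5·6) = √30 ℏ.
The minimum angle with z is arccos(5/√30) ≈ 24.09°.

θ_min ≈ 24.09°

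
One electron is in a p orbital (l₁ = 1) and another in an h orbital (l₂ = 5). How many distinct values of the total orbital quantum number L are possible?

3

The total orbital quantum number L ranges from |l₁ − l₂| to l₁ + l₂ in integer steps.
So L can be 4, 5, 6.
That is 3 values.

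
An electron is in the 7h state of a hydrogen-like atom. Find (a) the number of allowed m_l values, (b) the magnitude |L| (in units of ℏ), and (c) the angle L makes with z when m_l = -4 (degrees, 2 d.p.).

The 7h subshell has l = 5.
There are 2l+1 = 11 values of m_l.
|L| = ℏ√(5·6) = √30 ℏ ≈ 5.477ℏ.
For m_l = -4: cos θ = -4/√30, θ ≈ 136.91°.

11 values; |L| = √30 ℏ ≈ 5.477ℏ; θ(m_l=-4) ≈ 136.91°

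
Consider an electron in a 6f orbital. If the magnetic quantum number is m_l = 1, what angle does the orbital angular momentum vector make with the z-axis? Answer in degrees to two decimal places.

6f means n = 6, l = 3.
|L| = √(l(l+1)) ℏ = 2√3 ℏ.
L_z = m_l ℏ = 1ℏ.
cos θ = L_z/|L| = 1/√12, so θ ≈ 73.22°.

θ ≈ 73.22°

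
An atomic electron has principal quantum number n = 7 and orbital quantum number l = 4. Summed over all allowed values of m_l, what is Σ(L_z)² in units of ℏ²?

Σ(L_z)² = 60 ℏ²

m_l ∈ {-4, -3, -2, -1, 0, 1, 2, 3, 4}.
Summing m² from −4 to 4: Σ m_l² = 60.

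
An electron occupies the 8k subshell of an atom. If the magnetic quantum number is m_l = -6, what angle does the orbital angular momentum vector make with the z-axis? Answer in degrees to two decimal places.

θ ≈ 143.30°

For 8k, l = 7.
|L| = ℏ√(l(l+1)) = 2√14 ℏ.
L_z = m_l ℏ = −6ℏ.
cos θ = L_z/|L| = -6/√56, so θ ≈ 143.30°.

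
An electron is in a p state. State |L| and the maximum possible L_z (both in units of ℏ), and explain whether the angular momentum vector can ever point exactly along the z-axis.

No: L_z,max = 1ℏ < |L| = √2 ℏ ≈ 1.414ℏ

The letter p corresponds to l = 1.
|L| = √2 ℏ ≈ 1.4142ℏ, while L_z,max = lℏ = 1ℏ.
Since |L| > L_z,max, the vector can never point exactly along z; the closest it comes is θ_min = arccos(1/√2) ≈ 45.0°.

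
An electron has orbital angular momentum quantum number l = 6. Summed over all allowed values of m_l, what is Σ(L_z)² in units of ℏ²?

m_l runs from −6 to 6, i.e. {-6, -5, -4, -3, -2, -1, 0, 1, 2, 3, 4, 5, 6}.
Σ m_l² = l(l+1)(2l+1)/3 = 6·7·13/3 = 182.

Σ(L_z)² = 182 ℏ²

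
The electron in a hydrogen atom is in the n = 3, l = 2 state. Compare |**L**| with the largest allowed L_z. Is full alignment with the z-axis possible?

|L| = √6 ℏ ≈ 2.4495ℏ, while L_z,max = lℏ = 2ℏ.
Since |L| > L_z,max, the vector can never point exactly along z; the closest it comes is θ_min = arccos(2/√6) ≈ 35.3°.

No: L_z,max = 2ℏ < |L| = √6 ℏ ≈ 2.449ℏ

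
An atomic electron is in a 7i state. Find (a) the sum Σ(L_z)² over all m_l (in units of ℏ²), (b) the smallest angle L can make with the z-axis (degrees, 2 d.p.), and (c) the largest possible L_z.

For 7i, l = 6.
Σ m_l² = 182, so Σ(L_z)² = 182 ℏ².
cos θ_min = 6/√42, so θ_min ≈ 22.21°.
L_z,max = lℏ = 6ℏ.

Σ(L_z)² = 182 ℏ²; θ_min ≈ 22.21°; L_z,max = 6ℏ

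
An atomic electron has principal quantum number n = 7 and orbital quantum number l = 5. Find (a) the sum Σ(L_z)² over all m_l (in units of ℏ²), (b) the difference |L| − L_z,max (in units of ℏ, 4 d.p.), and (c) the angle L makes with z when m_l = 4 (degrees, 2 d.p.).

Σ(L_z)² = 110 ℏ²; |L|−L_z,max ≈ 0.4772ℏ; θ(m_l=4) ≈ 43.09°

Σ m_l² = 110, so Σ(L_z)² = 110 ℏ².
|L| − L_z,max = (√30 − 5)ℏ ≈ 0.4772ℏ.
For m_l = 4: cos θ = 4/√30, θ ≈ 43.09°.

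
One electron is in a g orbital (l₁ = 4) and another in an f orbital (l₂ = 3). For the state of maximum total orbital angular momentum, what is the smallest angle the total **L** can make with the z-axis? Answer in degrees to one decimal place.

θ_min ≈ 20.7°

By the triangle rule, |l₁ − l₂| ≤ L ≤ l₁ + l₂.
Allowed values: L = 1, 2, 3, 4, 5, 6, 7.
The maximum is L = 7, with |L_tot| = ℏ√(7·8) = 2√14 ℏ.
The minimum angle with z is arccos(7/√56) ≈ 20.7°.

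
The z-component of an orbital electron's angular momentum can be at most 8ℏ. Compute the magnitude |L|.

|L| = 6√2 ℏ ≈ 8.485ℏ

L_z,max = lℏ, so l = 8.
|L| = ℏ√(l(l+1)) = 6√2 ℏ.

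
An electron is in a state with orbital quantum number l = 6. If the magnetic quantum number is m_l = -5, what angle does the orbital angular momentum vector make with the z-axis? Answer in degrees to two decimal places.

θ ≈ 140.49°

|L| = √(l(l+1)) ℏ = √42 ℏ.
L_z = m_l ℏ = −5ℏ.
cos θ = L_z/|L| = -5/√42, so θ ≈ 140.49°.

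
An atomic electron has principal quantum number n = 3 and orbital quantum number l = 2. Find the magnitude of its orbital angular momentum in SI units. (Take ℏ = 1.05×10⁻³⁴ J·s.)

|L| = 2.57×10⁻³⁴ J·s

|L| = ℏ√(l(l+1)) = ℏ√(2·3) = √6 ℏ
Numerically, |L| = 2.449 × (1.05×10⁻³⁴ J·s) = 2.57×10⁻³⁴ J·s.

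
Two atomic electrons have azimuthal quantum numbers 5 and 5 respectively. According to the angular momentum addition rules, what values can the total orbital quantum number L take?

The total orbital quantum number L ranges from |l₁ − l₂| to l₁ + l₂ in integer steps.
Allowed values: L = 0, 1, 2, 3, 4, 5, 6, 7, 8, 9, 10.

L = 0, 1, 2, 3, 4, 5, 6, 7, 8, 9, 10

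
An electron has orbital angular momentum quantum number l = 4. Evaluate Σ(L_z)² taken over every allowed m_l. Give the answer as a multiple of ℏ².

The allowed m_l values are -4, -3, -2, -1, 0, 1, 2, 3, 4.
Σ m_l² = l(l+1)(2l+1)/3 = 4·5·9/3 = 60.

Σ(L_z)² = 60 ℏ²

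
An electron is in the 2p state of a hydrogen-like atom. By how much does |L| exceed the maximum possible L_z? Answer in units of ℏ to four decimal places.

The 2p subshell has l = 1.
|L| = √2 ℏ ≈ 1.4142ℏ, while L_z,max = lℏ = 1ℏ.
The difference is (√2 − 1)ℏ ≈ 0.4142ℏ.

|L| − L_z,max ≈ 0.4142ℏ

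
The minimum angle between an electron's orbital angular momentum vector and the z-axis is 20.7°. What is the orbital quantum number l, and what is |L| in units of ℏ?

At minimum angle, m_l = l, so cos θ = l/√(l(l+1)); cos²θ = l/(l+1) = 0.8751.
l = cos²θ/sin²θ ≈ 7.
Then |L| = ℏ√(7·8) = 2√14 ℏ.

l = 7, |L| = 2√14 ℏ ≈ 7.483ℏ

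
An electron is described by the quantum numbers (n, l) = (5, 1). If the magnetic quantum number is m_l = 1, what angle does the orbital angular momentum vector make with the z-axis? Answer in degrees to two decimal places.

θ ≈ 45.00°

|L| = ℏ√(l(l+1)) = √2 ℏ.
L_z = m_l ℏ = 1ℏ.
cos θ = L_z/|L| = 1/√2, so θ ≈ 45.00°.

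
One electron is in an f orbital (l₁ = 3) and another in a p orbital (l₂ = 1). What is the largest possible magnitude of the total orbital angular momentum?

|L_tot|_max = 2√5 ℏ ≈ 4.472ℏ

By the triangle rule, |l₁ − l₂| ≤ L ≤ l₁ + l₂.
So L can be 2, 3, 4.
The largest magnitude corresponds to L = 4: |L_tot| = ℏ√(4·5) = 2√5 ℏ.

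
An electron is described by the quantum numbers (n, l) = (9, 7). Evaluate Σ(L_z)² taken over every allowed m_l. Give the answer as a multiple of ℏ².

Σ(L_z)² = 280 ℏ²

m_l ∈ {-7, -6, -5, -4, -3, -2, -1, 0, 1, 2, 3, 4, 5, 6, 7}.
Σ m_l² = 2·(1 + 4 + 9 + 16 + 25 + 36 + 49) = 280.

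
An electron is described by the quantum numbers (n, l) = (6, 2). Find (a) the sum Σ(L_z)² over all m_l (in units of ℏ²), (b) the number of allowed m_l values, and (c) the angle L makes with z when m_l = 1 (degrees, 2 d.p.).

Σ m_l² = 10, so Σ(L_z)² = 10 ℏ².
There are 2l+1 = 5 values of m_l.
For m_l = 1: cos θ = 1/√6, θ ≈ 65.91°.

Σ(L_z)² = 10 ℏ²; 5 values; θ(m_l=1) ≈ 65.91°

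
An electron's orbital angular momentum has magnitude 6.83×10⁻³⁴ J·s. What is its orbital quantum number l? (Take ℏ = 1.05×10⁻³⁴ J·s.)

Dividing by ℏ: |L|/ℏ ≈ 6.505.
(|L|/ℏ)² = l(l+1) ≈ 42.31 ⇒ l = 6.

l = 6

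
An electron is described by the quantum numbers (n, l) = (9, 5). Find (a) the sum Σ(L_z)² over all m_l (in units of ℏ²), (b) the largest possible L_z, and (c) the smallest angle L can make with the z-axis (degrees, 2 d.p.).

Σ m_l² = 110, so Σ(L_z)² = 110 ℏ².
L_z,max = lℏ = 5ℏ.
cos θ_min = 5/√30, so θ_min ≈ 24.09°.

Σ(L_z)² = 110 ℏ²; L_z,max = 5ℏ; θ_min ≈ 24.09°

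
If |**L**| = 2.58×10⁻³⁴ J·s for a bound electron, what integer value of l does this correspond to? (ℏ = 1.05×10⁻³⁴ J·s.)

|L|/ℏ = (2.58×10⁻³⁴)/(1.05×10⁻³⁴) ≈ 2.457.
(|L|/ℏ)² = l(l+1) ≈ 6.04 ⇒ l = 2.

l = 2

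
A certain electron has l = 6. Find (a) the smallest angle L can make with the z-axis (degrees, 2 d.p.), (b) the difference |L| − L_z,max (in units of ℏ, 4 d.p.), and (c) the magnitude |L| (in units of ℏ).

θ_min ≈ 22.21°; |L|−L_z,max ≈ 0.4807ℏ; |L| = √42 ℏ ≈ 6.481ℏ

cos θ_min = 6/√42, so θ_min ≈ 22.21°.
|L| − L_z,max = (√42 − 6)ℏ ≈ 0.4807ℏ.
|L| = ℏ√(6·7) = √42 ℏ ≈ 6.481ℏ.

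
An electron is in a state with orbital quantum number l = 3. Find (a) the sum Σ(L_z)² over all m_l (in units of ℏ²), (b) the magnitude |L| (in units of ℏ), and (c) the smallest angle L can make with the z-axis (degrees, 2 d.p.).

Σ m_l² = 28, so Σ(L_z)² = 28 ℏ².
|L| = ℏ√(3·4) = 2√3 ℏ ≈ 3.464ℏ.
cos θ_min = 3/√12, so θ_min ≈ 30.00°.

Σ(L_z)² = 28 ℏ²; |L| = 2√3 ℏ ≈ 3.464ℏ; θ_min ≈ 30.00°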